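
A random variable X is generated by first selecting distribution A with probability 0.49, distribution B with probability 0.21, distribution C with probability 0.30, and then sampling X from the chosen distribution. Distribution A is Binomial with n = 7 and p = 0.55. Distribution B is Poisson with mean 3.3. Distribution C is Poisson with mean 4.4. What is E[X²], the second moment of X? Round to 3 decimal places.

18.220

For each component E[X²] = Var + (mean)², giving A: 16.555; B: 14.19; C: 23.76.
Overall E[X²] = 0.49·16.555 + 0.21·14.19 + 0.3·23.76 = 18.2199.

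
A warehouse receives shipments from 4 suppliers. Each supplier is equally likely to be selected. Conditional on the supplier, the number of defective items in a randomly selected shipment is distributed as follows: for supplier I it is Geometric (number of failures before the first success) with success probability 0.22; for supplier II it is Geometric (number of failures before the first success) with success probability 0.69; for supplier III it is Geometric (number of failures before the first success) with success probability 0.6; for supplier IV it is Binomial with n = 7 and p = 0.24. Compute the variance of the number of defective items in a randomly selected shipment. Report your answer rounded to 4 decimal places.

Per component, I: μ=3.54545, E[X²]=28.686; II: μ=0.449275, E[X²]=0.852972; III: μ=0.666667, E[X²]=1.55556; IV: μ=1.68, E[X²]=4.0992.
E[X] = 0.25·3.54545 + 0.25·0.449275 + 0.25·0.666667 + 0.25·1.68 = 1.58535.
E[X²] = 0.25·28.686 + 0.25·0.852972 + 0.25·1.55556 + 0.25·4.0992 = 8.79842.
Var(X) = E[X²] − (E[X])² = 8.79842 − 2.51333 = 6.28509.

6.2851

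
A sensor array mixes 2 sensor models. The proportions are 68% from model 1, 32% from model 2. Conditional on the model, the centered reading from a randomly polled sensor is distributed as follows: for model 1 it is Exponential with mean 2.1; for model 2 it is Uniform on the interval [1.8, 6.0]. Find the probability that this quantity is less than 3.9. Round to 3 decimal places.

Conditional on each model, P(X < 3.9): 1: 0.843882; 2: 0.5.
By total probability, P(X < 3.9) = 0.68·0.843882 + 0.32·0.5 = 0.73384.

0.734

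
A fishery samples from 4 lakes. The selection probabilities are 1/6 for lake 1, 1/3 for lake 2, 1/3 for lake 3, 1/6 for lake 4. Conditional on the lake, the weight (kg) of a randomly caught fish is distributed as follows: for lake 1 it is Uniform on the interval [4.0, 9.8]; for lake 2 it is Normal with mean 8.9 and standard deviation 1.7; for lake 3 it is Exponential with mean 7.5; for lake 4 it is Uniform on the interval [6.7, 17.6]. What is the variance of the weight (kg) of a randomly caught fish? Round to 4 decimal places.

Per component, 1: μ=6.9, E[X²]=50.4133; 2: μ=8.9, E[X²]=82.1; 3: μ=7.5, E[X²]=112.5; 4: μ=12.15, E[X²]=157.523.
E[X] = 0.166667·6.9 + 0.333333·8.9 + 0.333333·7.5 + 0.166667·12.15 = 8.64167.
E[X²] = 0.166667·50.4133 + 0.333333·82.1 + 0.333333·112.5 + 0.166667·157.523 = 99.5228.
Var(X) = E[X²] − (E[X])² = 99.5228 − 74.6784 = 24.8444.

24.8444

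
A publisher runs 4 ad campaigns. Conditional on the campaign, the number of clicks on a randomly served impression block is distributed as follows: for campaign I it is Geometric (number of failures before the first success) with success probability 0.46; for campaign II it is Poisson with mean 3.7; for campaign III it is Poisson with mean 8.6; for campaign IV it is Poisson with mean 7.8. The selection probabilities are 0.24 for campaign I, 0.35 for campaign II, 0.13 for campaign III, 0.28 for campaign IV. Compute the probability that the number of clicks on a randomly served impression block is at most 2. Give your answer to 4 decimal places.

Conditional on each campaign, P(X ≤ 2): I: 0.842536; II: 0.285433; III: 0.00857565; IV: 0.0160698.
By total probability, P(X ≤ 2) = 0.24·0.842536 + 0.35·0.285433 + 0.13·0.00857565 + 0.28·0.0160698 = 0.307725.

0.3077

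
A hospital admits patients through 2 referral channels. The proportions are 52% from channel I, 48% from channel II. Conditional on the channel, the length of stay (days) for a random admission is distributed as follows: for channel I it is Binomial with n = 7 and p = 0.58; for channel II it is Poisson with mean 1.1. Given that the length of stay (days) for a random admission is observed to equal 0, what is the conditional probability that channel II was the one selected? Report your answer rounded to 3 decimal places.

0.993

Likelihoods P(X=0 | ·): I: 0.00230539; II: 0.332871.
Posterior ∝ prior × likelihood. Numerator for II: 0.48·0.332871 = 0.159778.
Normalizing constant: 0.52·0.00230539 + 0.48·0.332871 = 0.160977.
P(II | observation) = 0.159778 / 0.160977 = 0.992553.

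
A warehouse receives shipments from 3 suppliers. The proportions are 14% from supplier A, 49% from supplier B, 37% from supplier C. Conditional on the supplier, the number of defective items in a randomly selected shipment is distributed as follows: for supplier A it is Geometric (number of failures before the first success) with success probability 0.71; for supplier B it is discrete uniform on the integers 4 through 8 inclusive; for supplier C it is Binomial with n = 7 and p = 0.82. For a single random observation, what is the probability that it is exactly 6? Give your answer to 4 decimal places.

0.2398

Conditional on each supplier, P(X = 6): A: 0.000422325; B: 0.2; C: 0.383048.
By total probability, P(X = 6) = 0.14·0.000422325 + 0.49·0.2 + 0.37·0.383048 = 0.239787.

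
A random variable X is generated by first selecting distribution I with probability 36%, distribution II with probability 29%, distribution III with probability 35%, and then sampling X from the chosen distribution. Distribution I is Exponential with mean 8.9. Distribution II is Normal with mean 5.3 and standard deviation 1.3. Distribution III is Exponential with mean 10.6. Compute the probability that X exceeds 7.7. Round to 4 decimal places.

Conditional on each component, P(X > 7.7): I: 0.420981; II: 0.0324349; III: 0.48364.
By total probability, P(X > 7.7) = 0.36·0.420981 + 0.29·0.0324349 + 0.35·0.48364 = 0.330233.

0.3302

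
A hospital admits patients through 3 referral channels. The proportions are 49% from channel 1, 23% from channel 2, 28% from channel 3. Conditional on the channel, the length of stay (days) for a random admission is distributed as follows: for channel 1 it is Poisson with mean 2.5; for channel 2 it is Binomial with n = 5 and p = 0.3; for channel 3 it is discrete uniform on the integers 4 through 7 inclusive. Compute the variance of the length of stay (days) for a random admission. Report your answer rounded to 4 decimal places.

4.1944

Per component, 1: μ=2.5, E[X²]=8.75; 2: μ=1.5, E[X²]=3.3; 3: μ=5.5, E[X²]=31.5.
E[X] = 0.49·2.5 + 0.23·1.5 + 0.28·5.5 = 3.11.
E[X²] = 0.49·8.75 + 0.23·3.3 + 0.28·31.5 = 13.8665.
Var(X) = E[X²] − (E[X])² = 13.8665 − 9.6721 = 4.1944.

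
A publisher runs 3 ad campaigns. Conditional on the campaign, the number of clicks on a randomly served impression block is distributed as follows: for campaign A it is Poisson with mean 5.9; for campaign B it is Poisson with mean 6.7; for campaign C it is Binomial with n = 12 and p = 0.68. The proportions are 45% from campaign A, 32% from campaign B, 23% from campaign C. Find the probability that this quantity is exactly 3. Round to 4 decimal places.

Conditional on each campaign, P(X = 3): A: 0.0937707; B: 0.0617021; C: 0.00243388.
By total probability, P(X = 3) = 0.45·0.0937707 + 0.32·0.0617021 + 0.23·0.00243388 = 0.0625013.

0.0625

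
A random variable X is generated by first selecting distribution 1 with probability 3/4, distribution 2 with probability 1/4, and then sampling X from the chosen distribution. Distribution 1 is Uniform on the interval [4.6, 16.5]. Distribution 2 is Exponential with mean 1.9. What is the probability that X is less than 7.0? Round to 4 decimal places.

Conditional on each component, P(X < 7.0): 1: 0.201681; 2: 0.974883.
By total probability, P(X < 7.0) = 0.75·0.201681 + 0.25·0.974883 = 0.394981.

0.3950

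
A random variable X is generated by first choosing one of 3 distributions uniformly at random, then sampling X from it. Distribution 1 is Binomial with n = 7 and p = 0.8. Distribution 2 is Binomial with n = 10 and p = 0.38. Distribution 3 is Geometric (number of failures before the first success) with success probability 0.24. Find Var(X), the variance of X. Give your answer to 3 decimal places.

6.619

Per component, 1: μ=5.6, E[X²]=32.48; 2: μ=3.8, E[X²]=16.796; 3: μ=3.16667, E[X²]=23.2222.
E[X] = 0.333333·5.6 + 0.333333·3.8 + 0.333333·3.16667 = 4.18889.
E[X²] = 0.333333·32.48 + 0.333333·16.796 + 0.333333·23.2222 = 24.1661.
Var(X) = E[X²] − (E[X])² = 24.1661 − 17.5468 = 6.61928.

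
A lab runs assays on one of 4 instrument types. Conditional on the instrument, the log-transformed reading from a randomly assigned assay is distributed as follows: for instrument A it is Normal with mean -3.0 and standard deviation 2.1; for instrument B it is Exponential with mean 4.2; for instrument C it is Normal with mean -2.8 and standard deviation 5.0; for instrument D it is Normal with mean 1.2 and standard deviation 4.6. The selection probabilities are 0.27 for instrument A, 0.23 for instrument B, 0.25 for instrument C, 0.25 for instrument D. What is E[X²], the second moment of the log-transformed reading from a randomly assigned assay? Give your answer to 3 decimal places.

25.595

For each component E[X²] = Var + (mean)², giving A: 13.41; B: 35.28; C: 32.84; D: 22.6.
Overall E[X²] = 0.27·13.41 + 0.23·35.28 + 0.25·32.84 + 0.25·22.6 = 25.5951.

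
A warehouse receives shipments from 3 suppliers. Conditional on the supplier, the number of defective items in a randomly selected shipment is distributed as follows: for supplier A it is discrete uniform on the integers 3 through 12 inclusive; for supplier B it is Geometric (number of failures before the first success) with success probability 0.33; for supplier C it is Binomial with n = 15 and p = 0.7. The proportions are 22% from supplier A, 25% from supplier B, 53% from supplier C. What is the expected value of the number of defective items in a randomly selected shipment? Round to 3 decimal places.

7.723

Component means — A: 7.5; B: 2.0303; C: 10.5.
E[X] = 0.22·7.5 + 0.25·2.0303 + 0.53·10.5 = 7.72258.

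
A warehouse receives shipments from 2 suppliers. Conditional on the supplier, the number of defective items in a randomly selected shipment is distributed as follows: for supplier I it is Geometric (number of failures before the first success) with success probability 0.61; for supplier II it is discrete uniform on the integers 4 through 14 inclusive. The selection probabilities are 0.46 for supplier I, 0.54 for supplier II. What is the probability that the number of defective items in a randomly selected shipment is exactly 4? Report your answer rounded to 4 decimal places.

Conditional on each supplier, P(X = 4): I: 0.014112; II: 0.0909091.
By total probability, P(X = 4) = 0.46·0.014112 + 0.54·0.0909091 = 0.0555824.

0.0556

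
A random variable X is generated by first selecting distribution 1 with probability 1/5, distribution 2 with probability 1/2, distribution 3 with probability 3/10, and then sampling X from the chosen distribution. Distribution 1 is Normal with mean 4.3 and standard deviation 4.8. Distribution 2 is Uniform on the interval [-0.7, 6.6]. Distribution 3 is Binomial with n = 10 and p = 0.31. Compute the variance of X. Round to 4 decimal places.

7.7421

Per component, 1: μ=4.3, E[X²]=41.53; 2: μ=2.95, E[X²]=13.1433; 3: μ=3.1, E[X²]=11.749.
E[X] = 0.2·4.3 + 0.5·2.95 + 0.3·3.1 = 3.265.
E[X²] = 0.2·41.53 + 0.5·13.1433 + 0.3·11.749 = 18.4024.
Var(X) = E[X²] − (E[X])² = 18.4024 − 10.6602 = 7.74214.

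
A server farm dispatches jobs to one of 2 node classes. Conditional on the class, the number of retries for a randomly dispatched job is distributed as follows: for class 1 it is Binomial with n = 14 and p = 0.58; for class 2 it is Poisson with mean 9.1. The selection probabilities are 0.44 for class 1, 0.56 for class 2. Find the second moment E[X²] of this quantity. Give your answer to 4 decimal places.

81.9813

For each component E[X²] = Var + (mean)², giving 1: 69.3448; 2: 91.91.
Overall E[X²] = 0.44·69.3448 + 0.56·91.91 = 81.9813.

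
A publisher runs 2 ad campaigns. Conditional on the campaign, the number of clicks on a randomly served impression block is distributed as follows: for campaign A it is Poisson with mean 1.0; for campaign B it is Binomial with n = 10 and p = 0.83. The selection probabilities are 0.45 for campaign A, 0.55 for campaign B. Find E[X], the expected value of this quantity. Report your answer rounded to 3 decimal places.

5.015

Component means — A: 1; B: 8.3.
E[X] = 0.45·1 + 0.55·8.3 = 5.015.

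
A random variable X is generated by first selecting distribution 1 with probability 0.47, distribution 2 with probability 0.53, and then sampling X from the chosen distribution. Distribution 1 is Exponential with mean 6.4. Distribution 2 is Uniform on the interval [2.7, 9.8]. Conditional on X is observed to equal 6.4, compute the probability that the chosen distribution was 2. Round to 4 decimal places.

Likelihoods f(6.4 | ·): 1: 0.0574812; 2: 0.140845.
Posterior ∝ prior × likelihood. Numerator for 2: 0.53·0.140845 = 0.0746479.
Normalizing constant: 0.47·0.0574812 + 0.53·0.140845 = 0.101664.
P(2 | observation) = 0.0746479 / 0.101664 = 0.734261.

0.7343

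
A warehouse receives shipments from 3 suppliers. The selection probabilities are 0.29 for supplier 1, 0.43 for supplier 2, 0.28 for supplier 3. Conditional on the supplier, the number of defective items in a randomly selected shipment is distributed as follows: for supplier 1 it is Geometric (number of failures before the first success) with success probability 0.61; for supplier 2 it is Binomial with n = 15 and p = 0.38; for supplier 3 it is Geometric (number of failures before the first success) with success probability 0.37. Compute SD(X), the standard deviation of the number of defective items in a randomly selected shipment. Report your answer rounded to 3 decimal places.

2.885

Per component, 1: μ=0.639344, E[X²]=1.45687; 2: μ=5.7, E[X²]=36.024; 3: μ=1.7027, E[X²]=7.5011.
E[X] = 0.29·0.639344 + 0.43·5.7 + 0.28·1.7027 = 3.11317.
E[X²] = 0.29·1.45687 + 0.43·36.024 + 0.28·7.5011 = 18.0131.
Var(X) = E[X²] − (E[X])² = 18.0131 − 9.69181 = 8.32131.
SD(X) = √8.32131 = 2.88467.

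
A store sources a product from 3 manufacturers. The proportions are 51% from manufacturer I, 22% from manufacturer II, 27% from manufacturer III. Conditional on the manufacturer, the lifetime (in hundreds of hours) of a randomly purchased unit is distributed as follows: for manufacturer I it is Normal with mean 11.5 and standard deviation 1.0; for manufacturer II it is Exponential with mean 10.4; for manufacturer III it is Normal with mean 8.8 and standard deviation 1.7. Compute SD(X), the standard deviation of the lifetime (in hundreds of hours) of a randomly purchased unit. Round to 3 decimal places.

Per component, I: μ=11.5, E[X²]=133.25; II: μ=10.4, E[X²]=216.32; III: μ=8.8, E[X²]=80.33.
E[X] = 0.51·11.5 + 0.22·10.4 + 0.27·8.8 = 10.529.
E[X²] = 0.51·133.25 + 0.22·216.32 + 0.27·80.33 = 137.237.
Var(X) = E[X²] − (E[X])² = 137.237 − 110.86 = 26.3772.
SD(X) = √26.3772 = 5.13587.

5.136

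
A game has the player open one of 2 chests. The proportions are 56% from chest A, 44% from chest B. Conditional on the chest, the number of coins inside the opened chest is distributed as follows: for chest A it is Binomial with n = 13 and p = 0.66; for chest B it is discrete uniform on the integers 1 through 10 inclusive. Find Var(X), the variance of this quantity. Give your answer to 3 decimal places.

7.601

Per component, A: μ=8.58, E[X²]=76.5336; B: μ=5.5, E[X²]=38.5.
E[X] = 0.56·8.58 + 0.44·5.5 = 7.2248.
E[X²] = 0.56·76.5336 + 0.44·38.5 = 59.7988.
Var(X) = E[X²] − (E[X])² = 59.7988 − 52.1977 = 7.60108.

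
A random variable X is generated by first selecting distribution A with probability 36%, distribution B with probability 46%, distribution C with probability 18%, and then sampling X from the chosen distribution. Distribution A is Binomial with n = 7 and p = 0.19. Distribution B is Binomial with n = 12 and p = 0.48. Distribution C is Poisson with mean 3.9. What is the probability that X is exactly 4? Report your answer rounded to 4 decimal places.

0.1085

Conditional on each component, P(X = 4): A: 0.0242403; B: 0.140474; C: 0.195119.
By total probability, P(X = 4) = 0.36·0.0242403 + 0.46·0.140474 + 0.18·0.195119 = 0.108466.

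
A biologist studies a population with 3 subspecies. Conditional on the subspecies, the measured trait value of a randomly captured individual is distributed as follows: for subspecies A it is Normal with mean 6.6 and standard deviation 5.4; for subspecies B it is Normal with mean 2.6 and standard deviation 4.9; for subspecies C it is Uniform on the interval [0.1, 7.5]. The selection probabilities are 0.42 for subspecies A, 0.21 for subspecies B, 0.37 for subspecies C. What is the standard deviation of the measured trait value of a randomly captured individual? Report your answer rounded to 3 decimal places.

Per component, A: μ=6.6, E[X²]=72.72; B: μ=2.6, E[X²]=30.77; C: μ=3.8, E[X²]=19.0033.
E[X] = 0.42·6.6 + 0.21·2.6 + 0.37·3.8 = 4.724.
E[X²] = 0.42·72.72 + 0.21·30.77 + 0.37·19.0033 = 44.0353.
Var(X) = E[X²] − (E[X])² = 44.0353 − 22.3162 = 21.7192.
SD(X) = √21.7192 = 4.66038.

4.660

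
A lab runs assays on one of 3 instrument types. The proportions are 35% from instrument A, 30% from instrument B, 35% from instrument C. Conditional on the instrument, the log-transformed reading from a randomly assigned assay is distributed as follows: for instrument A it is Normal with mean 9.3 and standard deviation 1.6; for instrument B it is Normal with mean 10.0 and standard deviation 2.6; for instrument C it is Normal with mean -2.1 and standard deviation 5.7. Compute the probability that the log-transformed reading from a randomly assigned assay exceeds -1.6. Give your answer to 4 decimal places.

0.8128

Conditional on each instrument, P(X > -1.6): A: 1; B: 0.999996; C: 0.46505.
By total probability, P(X > -1.6) = 0.35·1 + 0.3·0.999996 + 0.35·0.46505 = 0.812766.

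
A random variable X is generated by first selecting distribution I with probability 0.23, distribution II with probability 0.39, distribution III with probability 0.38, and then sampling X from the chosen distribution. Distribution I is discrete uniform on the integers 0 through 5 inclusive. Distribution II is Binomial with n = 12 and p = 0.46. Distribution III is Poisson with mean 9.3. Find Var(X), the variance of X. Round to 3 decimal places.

Per component, I: μ=2.5, E[X²]=9.16667; II: μ=5.52, E[X²]=33.4512; III: μ=9.3, E[X²]=95.79.
E[X] = 0.23·2.5 + 0.39·5.52 + 0.38·9.3 = 6.2618.
E[X²] = 0.23·9.16667 + 0.39·33.4512 + 0.38·95.79 = 51.5545.
Var(X) = E[X²] − (E[X])² = 51.5545 − 39.2101 = 12.3444.

12.344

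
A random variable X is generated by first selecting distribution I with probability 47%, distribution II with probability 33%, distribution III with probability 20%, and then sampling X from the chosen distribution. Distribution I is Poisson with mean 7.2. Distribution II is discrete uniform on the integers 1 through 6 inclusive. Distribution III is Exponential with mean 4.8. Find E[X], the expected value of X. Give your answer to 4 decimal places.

5.4990

Component means — I: 7.2; II: 3.5; III: 4.8.
E[X] = 0.47·7.2 + 0.33·3.5 + 0.2·4.8 = 5.499.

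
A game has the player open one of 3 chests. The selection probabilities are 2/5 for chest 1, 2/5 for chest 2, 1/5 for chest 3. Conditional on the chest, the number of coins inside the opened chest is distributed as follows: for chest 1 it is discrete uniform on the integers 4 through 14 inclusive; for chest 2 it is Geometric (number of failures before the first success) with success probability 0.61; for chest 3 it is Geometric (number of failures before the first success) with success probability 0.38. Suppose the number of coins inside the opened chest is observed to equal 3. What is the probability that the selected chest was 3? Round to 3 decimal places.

0.556

Likelihoods P(X=3 | ·): 1: 0; 2: 0.0361846; 3: 0.0905646.
Posterior ∝ prior × likelihood. Numerator for 3: 0.2·0.0905646 = 0.0181129.
Normalizing constant: 0.4·0 + 0.4·0.0361846 + 0.2·0.0905646 = 0.0325868.
P(3 | observation) = 0.0181129 / 0.0325868 = 0.555837.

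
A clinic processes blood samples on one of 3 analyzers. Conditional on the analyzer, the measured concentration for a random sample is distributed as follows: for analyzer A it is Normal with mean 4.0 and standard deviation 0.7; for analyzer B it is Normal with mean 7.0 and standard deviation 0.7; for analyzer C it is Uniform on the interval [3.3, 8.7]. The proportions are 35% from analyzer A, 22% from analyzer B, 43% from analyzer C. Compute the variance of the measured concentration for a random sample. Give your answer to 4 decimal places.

2.7138

Per component, A: μ=4, E[X²]=16.49; B: μ=7, E[X²]=49.49; C: μ=6, E[X²]=38.43.
E[X] = 0.35·4 + 0.22·7 + 0.43·6 = 5.52.
E[X²] = 0.35·16.49 + 0.22·49.49 + 0.43·38.43 = 33.1842.
Var(X) = E[X²] − (E[X])² = 33.1842 − 30.4704 = 2.7138.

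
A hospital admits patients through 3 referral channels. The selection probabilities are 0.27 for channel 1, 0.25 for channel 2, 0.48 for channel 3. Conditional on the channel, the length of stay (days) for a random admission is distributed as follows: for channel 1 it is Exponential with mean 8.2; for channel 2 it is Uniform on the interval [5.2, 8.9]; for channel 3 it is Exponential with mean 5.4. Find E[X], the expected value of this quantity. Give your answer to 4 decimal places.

6.5685

Component means — 1: 8.2; 2: 7.05; 3: 5.4.
E[X] = 0.27·8.2 + 0.25·7.05 + 0.48·5.4 = 6.5685.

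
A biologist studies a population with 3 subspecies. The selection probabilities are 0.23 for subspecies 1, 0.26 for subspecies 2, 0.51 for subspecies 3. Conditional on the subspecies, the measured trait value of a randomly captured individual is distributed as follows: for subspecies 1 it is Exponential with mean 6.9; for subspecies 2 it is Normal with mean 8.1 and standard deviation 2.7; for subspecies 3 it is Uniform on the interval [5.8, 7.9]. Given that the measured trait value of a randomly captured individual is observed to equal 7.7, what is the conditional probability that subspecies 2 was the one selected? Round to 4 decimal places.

Likelihoods f(7.7 | ·): 1: 0.0474792; 2: 0.146144; 3: 0.47619.
Posterior ∝ prior × likelihood. Numerator for 2: 0.26·0.146144 = 0.0379974.
Normalizing constant: 0.23·0.0474792 + 0.26·0.146144 + 0.51·0.47619 = 0.291775.
P(2 | observation) = 0.0379974 / 0.291775 = 0.130228.

0.1302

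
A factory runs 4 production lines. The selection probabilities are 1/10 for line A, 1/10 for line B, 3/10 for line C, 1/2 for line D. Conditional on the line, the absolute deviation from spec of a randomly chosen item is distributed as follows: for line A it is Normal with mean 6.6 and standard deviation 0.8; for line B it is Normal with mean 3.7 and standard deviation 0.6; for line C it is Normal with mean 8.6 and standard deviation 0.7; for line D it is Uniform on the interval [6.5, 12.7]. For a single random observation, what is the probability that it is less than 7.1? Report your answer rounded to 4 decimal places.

Conditional on each line, P(X < 7.1): A: 0.734014; B: 1; C: 0.0160623; D: 0.0967742.
By total probability, P(X < 7.1) = 0.1·0.734014 + 0.1·1 + 0.3·0.0160623 + 0.5·0.0967742 = 0.226607.

0.2266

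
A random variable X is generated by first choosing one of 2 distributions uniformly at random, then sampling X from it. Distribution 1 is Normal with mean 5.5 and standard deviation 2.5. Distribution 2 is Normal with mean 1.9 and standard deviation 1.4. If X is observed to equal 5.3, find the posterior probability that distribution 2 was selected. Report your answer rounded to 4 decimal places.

Likelihoods f(5.3 | ·): 1: 0.159067; 2: 0.0149299.
Posterior ∝ prior × likelihood. Numerator for 2: 0.5·0.0149299 = 0.00746494.
Normalizing constant: 0.5·0.159067 + 0.5·0.0149299 = 0.0869985.
P(2 | observation) = 0.00746494 / 0.0869985 = 0.0858054.

0.0858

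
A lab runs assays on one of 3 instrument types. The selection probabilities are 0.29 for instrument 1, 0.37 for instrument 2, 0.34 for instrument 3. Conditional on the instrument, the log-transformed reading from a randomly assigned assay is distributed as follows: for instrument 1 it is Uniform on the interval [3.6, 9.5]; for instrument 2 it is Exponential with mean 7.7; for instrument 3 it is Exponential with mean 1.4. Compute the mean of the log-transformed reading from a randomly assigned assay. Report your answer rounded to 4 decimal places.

5.2245

Component means — 1: 6.55; 2: 7.7; 3: 1.4.
E[X] = 0.29·6.55 + 0.37·7.7 + 0.34·1.4 = 5.2245.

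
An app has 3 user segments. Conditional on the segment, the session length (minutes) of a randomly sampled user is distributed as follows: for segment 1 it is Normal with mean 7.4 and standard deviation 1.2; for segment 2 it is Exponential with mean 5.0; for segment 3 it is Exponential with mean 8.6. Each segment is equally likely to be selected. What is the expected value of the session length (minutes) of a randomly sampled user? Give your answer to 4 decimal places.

7.0000

Component means — 1: 7.4; 2: 5; 3: 8.6.
E[X] = 0.333333·7.4 + 0.333333·5 + 0.333333·8.6 = 7.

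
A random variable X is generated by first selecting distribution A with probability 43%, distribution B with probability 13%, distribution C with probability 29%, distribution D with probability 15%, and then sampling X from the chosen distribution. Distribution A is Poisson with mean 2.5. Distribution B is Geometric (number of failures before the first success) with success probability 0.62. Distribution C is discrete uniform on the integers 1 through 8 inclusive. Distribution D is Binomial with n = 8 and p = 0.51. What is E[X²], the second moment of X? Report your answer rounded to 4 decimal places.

14.1317

For each component E[X²] = Var + (mean)², giving A: 8.75; B: 1.3642; C: 25.5; D: 18.6456.
Overall E[X²] = 0.43·8.75 + 0.13·1.3642 + 0.29·25.5 + 0.15·18.6456 = 14.1317.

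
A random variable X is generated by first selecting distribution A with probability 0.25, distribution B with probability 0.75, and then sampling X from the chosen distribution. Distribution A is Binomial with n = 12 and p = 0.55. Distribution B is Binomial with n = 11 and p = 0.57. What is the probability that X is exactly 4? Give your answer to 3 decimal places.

Conditional on each component, P(X = 4): A: 0.0761651; B: 0.0946875.
By total probability, P(X = 4) = 0.25·0.0761651 + 0.75·0.0946875 = 0.0900569.

0.090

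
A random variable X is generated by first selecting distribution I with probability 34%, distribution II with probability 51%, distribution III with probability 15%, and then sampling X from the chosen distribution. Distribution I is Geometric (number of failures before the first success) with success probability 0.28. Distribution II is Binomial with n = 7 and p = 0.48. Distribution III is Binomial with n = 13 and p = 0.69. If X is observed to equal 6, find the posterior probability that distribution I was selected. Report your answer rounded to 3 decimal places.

Likelihoods P(X=6 | ·): I: 0.0390079; II: 0.0445193; III: 0.0509499.
Posterior ∝ prior × likelihood. Numerator for I: 0.34·0.0390079 = 0.0132627.
Normalizing constant: 0.34·0.0390079 + 0.51·0.0445193 + 0.15·0.0509499 = 0.0436101.
P(I | observation) = 0.0132627 / 0.0436101 = 0.30412.

0.304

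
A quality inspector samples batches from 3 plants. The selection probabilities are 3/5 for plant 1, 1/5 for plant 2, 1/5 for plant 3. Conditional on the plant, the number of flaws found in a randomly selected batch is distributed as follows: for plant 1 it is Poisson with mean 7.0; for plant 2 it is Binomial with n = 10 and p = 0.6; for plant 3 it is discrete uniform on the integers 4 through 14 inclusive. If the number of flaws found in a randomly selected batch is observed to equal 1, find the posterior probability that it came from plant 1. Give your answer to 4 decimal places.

Likelihoods P(X=1 | ·): 1: 0.00638317; 2: 0.00157286; 3: 0.
Posterior ∝ prior × likelihood. Numerator for 1: 0.6·0.00638317 = 0.0038299.
Normalizing constant: 0.6·0.00638317 + 0.2·0.00157286 + 0.2·0 = 0.00414448.
P(1 | observation) = 0.0038299 / 0.00414448 = 0.924098.

0.9241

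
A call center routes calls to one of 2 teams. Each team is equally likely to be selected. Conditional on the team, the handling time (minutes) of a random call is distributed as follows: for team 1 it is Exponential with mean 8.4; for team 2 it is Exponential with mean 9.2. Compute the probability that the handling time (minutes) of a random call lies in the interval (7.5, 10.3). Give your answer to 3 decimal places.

Conditional on each team, P(7.5 < X < 10.3): 1: 0.116076; 2: 0.116121.
By total probability, P(7.5 < X < 10.3) = 0.5·0.116076 + 0.5·0.116121 = 0.116099.

0.116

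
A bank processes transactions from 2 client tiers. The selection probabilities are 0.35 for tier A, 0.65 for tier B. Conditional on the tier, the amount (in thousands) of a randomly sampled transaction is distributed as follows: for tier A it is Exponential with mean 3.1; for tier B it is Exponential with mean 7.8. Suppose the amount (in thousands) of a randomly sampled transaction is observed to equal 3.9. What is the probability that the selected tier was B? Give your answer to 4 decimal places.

Likelihoods f(3.9 | ·): A: 0.0916786; B: 0.0777603.
Posterior ∝ prior × likelihood. Numerator for B: 0.65·0.0777603 = 0.0505442.
Normalizing constant: 0.35·0.0916786 + 0.65·0.0777603 = 0.0826317.
P(B | observation) = 0.0505442 / 0.0826317 = 0.611681.

0.6117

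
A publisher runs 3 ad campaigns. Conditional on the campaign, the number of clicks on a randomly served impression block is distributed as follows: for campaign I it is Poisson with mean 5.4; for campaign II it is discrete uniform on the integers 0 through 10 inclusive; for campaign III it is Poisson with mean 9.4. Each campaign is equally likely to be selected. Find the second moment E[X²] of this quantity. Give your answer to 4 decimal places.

For each component E[X²] = Var + (mean)², giving I: 34.56; II: 35; III: 97.76.
Overall E[X²] = 0.333333·34.56 + 0.333333·35 + 0.333333·97.76 = 55.7733.

55.7733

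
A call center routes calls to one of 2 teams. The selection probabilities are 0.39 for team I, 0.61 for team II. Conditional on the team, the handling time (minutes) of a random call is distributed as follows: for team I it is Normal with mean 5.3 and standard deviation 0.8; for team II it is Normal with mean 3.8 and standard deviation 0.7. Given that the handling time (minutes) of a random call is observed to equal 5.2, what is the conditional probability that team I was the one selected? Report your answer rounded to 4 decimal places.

0.8040

Likelihoods f(5.2 | ·): I: 0.494797; II: 0.07713.
Posterior ∝ prior × likelihood. Numerator for I: 0.39·0.494797 = 0.192971.
Normalizing constant: 0.39·0.494797 + 0.61·0.07713 = 0.24002.
P(I | observation) = 0.192971 / 0.24002 = 0.803978.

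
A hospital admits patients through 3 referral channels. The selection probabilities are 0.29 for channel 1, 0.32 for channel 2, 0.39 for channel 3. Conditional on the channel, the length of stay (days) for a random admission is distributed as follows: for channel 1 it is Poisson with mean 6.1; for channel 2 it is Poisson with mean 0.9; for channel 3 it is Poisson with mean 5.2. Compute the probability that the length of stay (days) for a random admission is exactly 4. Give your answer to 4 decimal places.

0.1066

Conditional on each channel, P(X = 4): 1: 0.129393; 2: 0.0111146; 3: 0.168063.
By total probability, P(X = 4) = 0.29·0.129393 + 0.32·0.0111146 + 0.39·0.168063 = 0.106625.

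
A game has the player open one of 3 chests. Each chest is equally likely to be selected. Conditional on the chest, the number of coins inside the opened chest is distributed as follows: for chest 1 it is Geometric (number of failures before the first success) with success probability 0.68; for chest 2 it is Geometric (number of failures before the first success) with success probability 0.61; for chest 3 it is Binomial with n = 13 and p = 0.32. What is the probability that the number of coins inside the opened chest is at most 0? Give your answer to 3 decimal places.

0.432

Conditional on each chest, P(X ≤ 0): 1: 0.68; 2: 0.61; 3: 0.00664685.
By total probability, P(X ≤ 0) = 0.333333·0.68 + 0.333333·0.61 + 0.333333·0.00664685 = 0.432216.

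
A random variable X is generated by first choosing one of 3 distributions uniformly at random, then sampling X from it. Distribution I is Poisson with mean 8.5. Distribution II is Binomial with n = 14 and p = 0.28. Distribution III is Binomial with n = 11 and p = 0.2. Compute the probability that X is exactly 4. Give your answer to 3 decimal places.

Conditional on each component, P(X = 4): I: 0.0442549; II: 0.230352; III: 0.11073.
By total probability, P(X = 4) = 0.333333·0.0442549 + 0.333333·0.230352 + 0.333333·0.11073 = 0.128445.

0.128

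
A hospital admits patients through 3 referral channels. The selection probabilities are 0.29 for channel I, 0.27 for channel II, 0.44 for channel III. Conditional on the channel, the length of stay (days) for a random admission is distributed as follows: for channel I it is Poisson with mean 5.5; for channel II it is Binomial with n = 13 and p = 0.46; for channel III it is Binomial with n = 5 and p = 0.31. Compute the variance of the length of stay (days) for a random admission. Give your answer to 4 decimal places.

7.2778

Per component, I: μ=5.5, E[X²]=35.75; II: μ=5.98, E[X²]=38.9896; III: μ=1.55, E[X²]=3.472.
E[X] = 0.29·5.5 + 0.27·5.98 + 0.44·1.55 = 3.8916.
E[X²] = 0.29·35.75 + 0.27·38.9896 + 0.44·3.472 = 22.4224.
Var(X) = E[X²] − (E[X])² = 22.4224 − 15.1446 = 7.27782.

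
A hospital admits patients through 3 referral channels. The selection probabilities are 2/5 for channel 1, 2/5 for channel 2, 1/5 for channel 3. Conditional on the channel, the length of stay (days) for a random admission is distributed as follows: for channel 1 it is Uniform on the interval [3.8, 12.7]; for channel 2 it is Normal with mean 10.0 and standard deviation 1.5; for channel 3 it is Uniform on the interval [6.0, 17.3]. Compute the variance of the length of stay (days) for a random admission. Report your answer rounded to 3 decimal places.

7.301

Per component, 1: μ=8.25, E[X²]=74.6633; 2: μ=10, E[X²]=102.25; 3: μ=11.65, E[X²]=146.363.
E[X] = 0.4·8.25 + 0.4·10 + 0.2·11.65 = 9.63.
E[X²] = 0.4·74.6633 + 0.4·102.25 + 0.2·146.363 = 100.038.
Var(X) = E[X²] − (E[X])² = 100.038 − 92.7369 = 7.3011.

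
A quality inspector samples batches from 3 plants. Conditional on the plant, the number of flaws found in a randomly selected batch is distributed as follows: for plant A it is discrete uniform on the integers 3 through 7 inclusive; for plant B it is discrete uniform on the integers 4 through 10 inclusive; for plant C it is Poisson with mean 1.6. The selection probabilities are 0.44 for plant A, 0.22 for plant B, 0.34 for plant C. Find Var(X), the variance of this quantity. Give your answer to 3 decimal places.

Per component, A: μ=5, E[X²]=27; B: μ=7, E[X²]=53; C: μ=1.6, E[X²]=4.16.
E[X] = 0.44·5 + 0.22·7 + 0.34·1.6 = 4.284.
E[X²] = 0.44·27 + 0.22·53 + 0.34·4.16 = 24.9544.
Var(X) = E[X²] − (E[X])² = 24.9544 − 18.3527 = 6.60174.

6.602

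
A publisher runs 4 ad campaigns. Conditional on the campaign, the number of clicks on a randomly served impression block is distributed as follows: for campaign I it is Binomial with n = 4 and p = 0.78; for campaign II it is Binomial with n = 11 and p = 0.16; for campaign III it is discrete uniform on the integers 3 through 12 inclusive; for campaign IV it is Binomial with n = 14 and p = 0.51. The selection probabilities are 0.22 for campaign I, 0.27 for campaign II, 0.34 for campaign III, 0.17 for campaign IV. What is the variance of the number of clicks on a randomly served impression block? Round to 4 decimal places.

Per component, I: μ=3.12, E[X²]=10.4208; II: μ=1.76, E[X²]=4.576; III: μ=7.5, E[X²]=64.5; IV: μ=7.14, E[X²]=54.4782.
E[X] = 0.22·3.12 + 0.27·1.76 + 0.34·7.5 + 0.17·7.14 = 4.9254.
E[X²] = 0.22·10.4208 + 0.27·4.576 + 0.34·64.5 + 0.17·54.4782 = 34.7194.
Var(X) = E[X²] − (E[X])² = 34.7194 − 24.2596 = 10.4598.

10.4598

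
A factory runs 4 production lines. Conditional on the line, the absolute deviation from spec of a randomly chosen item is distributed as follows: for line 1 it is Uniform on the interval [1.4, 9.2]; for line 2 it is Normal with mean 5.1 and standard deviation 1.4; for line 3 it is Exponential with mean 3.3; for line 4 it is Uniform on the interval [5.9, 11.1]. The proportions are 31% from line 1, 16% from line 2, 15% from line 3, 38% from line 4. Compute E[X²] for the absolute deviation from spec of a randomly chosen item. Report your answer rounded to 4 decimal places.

46.3331

For each component E[X²] = Var + (mean)², giving 1: 33.16; 2: 27.97; 3: 21.78; 4: 74.5033.
Overall E[X²] = 0.31·33.16 + 0.16·27.97 + 0.15·21.78 + 0.38·74.5033 = 46.3331.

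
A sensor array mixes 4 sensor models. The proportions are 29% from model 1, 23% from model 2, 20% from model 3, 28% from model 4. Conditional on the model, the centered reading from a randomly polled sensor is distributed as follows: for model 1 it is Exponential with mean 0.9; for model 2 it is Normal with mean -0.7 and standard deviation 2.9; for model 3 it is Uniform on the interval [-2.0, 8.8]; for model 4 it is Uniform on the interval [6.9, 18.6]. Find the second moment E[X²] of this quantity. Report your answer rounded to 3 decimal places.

For each component E[X²] = Var + (mean)², giving 1: 1.62; 2: 8.9; 3: 21.28; 4: 173.97.
Overall E[X²] = 0.29·1.62 + 0.23·8.9 + 0.2·21.28 + 0.28·173.97 = 55.4844.

55.484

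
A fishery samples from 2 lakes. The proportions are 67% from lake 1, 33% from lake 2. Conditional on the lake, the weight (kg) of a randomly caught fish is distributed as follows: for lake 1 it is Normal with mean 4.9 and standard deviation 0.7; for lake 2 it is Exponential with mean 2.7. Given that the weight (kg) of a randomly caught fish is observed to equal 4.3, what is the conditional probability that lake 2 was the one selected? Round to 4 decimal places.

Likelihoods f(4.3 | ·): 1: 0.394707; 2: 0.0753324.
Posterior ∝ prior × likelihood. Numerator for 2: 0.33·0.0753324 = 0.0248597.
Normalizing constant: 0.67·0.394707 + 0.33·0.0753324 = 0.289314.
P(2 | observation) = 0.0248597 / 0.289314 = 0.0859265.

0.0859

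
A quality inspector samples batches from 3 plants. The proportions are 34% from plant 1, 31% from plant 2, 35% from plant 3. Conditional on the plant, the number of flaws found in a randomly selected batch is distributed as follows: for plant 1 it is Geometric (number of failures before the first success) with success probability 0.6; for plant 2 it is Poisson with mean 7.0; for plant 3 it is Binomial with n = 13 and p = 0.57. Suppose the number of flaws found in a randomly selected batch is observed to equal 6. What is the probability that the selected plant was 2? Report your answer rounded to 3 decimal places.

0.448

Likelihoods P(X=6 | ·): 1: 0.0024576; 2: 0.149003; 3: 0.159973.
Posterior ∝ prior × likelihood. Numerator for 2: 0.31·0.149003 = 0.0461909.
Normalizing constant: 0.34·0.0024576 + 0.31·0.149003 + 0.35·0.159973 = 0.103017.
P(2 | observation) = 0.0461909 / 0.103017 = 0.448382.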